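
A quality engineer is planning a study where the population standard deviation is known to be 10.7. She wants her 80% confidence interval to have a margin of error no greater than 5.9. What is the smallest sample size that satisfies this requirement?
n ≥ 6

For margin E ≤ 5.9:
n ≥ (z* · σ / E)²
n ≥ (1.282 · 10.7 / 5.9)²
n ≥ 5.41

Minimum n = 6 (rounding up)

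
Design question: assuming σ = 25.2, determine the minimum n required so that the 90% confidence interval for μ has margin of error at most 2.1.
n ≥ 390

For margin E ≤ 2.1:
n ≥ (z* · σ / E)²
n ≥ (1.645 · 25.2 / 2.1)²
n ≥ 389.67

Minimum n = 390 (rounding up)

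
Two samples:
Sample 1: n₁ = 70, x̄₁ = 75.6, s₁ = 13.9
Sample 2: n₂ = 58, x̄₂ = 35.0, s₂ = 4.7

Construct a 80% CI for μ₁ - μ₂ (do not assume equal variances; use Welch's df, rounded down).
(38.31, 42.89)

Difference: x̄₁ - x̄₂ = 40.60
SE = √(s₁²/n₁ + s₂²/n₂) = √(13.9²/70 + 4.7²/58) = 1.7723
df = 87.34 → 87 (Welch–Satterthwaite, rounded down)
t* = 1.291

CI: 40.60 ± 1.291 · 1.7723 = 40.60 ± 2.29 = (38.31, 42.89)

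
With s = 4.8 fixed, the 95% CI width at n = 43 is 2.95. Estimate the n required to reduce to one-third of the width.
n ≈ 387

CI width ∝ 1/√n
To reduce width by factor 3, need √n to grow by 3 → need 3² = 9 times as many samples.

Current: n = 43, width = 2.95
New: n = 387, width ≈ 0.96

Width reduced by factor of 2.95/0.96 = 3.07.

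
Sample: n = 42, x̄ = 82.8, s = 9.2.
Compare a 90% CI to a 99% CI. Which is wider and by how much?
99% CI is wider by 2.89

df = 41
90% CI: t* = 1.683, (80.41, 85.19), width = 2 · t* · s/√n = 4.78
99% CI: t* = 2.701, (78.97, 86.63), width = 2 · t* · s/√n = 7.67

The 99% CI is wider by 7.67 - 4.78 = 2.89.
Higher confidence requires a wider interval.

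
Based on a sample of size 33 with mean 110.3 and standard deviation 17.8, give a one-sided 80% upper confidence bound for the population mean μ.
μ ≤ 112.94

Upper bound (one-sided):
t* = 0.853 (one-sided for 80%)
Upper bound = x̄ + t* · s/√n = 110.3 + 0.853 · 17.8/√33 = 112.94

We are 80% confident that μ ≤ 112.94.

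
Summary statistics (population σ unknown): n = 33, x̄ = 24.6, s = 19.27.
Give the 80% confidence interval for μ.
(20.21, 28.99)

t-interval (σ unknown):
df = n - 1 = 32
t* = 1.309 for 80% confidence

Margin of error = t* · s/√n = 1.309 · 19.27/√33 = 4.39

CI: (20.21, 28.99)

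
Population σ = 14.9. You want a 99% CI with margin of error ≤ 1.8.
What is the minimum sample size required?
n ≥ 455

For margin E ≤ 1.8:
n ≥ (z* · σ / E)²
n ≥ (2.576 · 14.9 / 1.8)²
n ≥ 454.69

Minimum n = 455 (rounding up)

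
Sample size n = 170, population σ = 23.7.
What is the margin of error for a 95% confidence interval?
Margin of error = 3.56

Margin of error = z* · σ/√n
= 1.960 · 23.7/√170
= 1.960 · 23.7/13.0384
= 3.56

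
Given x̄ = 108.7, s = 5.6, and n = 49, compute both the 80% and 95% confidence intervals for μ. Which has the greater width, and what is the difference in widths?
95% CI is wider by 1.14

df = 48
80% CI: t* = 1.299, (107.66, 109.74), width = 2 · t* · s/√n = 2.08
95% CI: t* = 2.011, (107.09, 110.31), width = 2 · t* · s/√n = 3.22

The 95% CI is wider by 3.22 - 2.08 = 1.14.
Higher confidence requires a wider interval.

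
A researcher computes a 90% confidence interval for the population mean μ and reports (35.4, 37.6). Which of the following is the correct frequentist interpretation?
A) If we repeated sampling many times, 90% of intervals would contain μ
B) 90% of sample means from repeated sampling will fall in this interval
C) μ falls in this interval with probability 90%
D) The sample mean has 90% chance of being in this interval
A

A) Correct — this is the frequentist long-run coverage interpretation.
B) Wrong — coverage applies to intervals containing μ, not to future x̄ values.
C) Wrong — μ is fixed; the randomness lives in the interval, not in μ.
D) Wrong — x̄ is observed and sits in the interval by construction.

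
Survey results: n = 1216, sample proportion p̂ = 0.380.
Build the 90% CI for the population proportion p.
(0.357, 0.403)

Proportion CI:
SE = √(p̂(1-p̂)/n) = √(0.380 · 0.620 / 1216) = 0.01392

z* = 1.645
Margin = z* · SE = 1.645 · 0.01392 = 0.0229

CI: 0.380 ± 0.0229 = (0.357, 0.403)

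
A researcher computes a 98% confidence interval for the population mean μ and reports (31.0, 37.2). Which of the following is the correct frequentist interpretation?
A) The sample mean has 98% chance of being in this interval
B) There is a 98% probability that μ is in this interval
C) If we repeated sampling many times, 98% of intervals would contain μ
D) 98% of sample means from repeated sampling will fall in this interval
C

A) Wrong — x̄ is observed and sits in the interval by construction.
B) Wrong — μ is fixed; the randomness lives in the interval, not in μ.
C) Correct — this is the frequentist long-run coverage interpretation.
D) Wrong — coverage applies to intervals containing μ, not to future x̄ values.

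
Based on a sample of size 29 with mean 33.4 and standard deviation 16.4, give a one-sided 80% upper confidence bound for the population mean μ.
μ ≤ 36.00

Upper bound (one-sided):
t* = 0.855 (one-sided for 80%)
Upper bound = x̄ + t* · s/√n = 33.4 + 0.855 · 16.4/√29 = 36.00

We are 80% confident that μ ≤ 36.00.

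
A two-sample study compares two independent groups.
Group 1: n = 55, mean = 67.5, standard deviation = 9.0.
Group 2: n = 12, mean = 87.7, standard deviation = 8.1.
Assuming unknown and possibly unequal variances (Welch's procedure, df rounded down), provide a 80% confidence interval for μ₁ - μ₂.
(-23.71, -16.69)

Difference: x̄₁ - x̄₂ = -20.20
SE = √(s₁²/n₁ + s₂²/n₂) = √(9.0²/55 + 8.1²/12) = 2.6344
df = 17.47 → 17 (Welch–Satterthwaite, rounded down)
t* = 1.333

CI: -20.20 ± 1.333 · 2.6344 = -20.20 ± 3.51 = (-23.71, -16.69)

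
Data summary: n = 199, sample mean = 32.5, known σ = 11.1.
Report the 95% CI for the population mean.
(30.96, 34.04)

z-interval (σ known):
z* = 1.960 for 95% confidence

Margin of error = z* · σ/√n = 1.960 · 11.1/√199 = 1.54

CI: (32.5 - 1.54, 32.5 + 1.54) = (30.96, 34.04)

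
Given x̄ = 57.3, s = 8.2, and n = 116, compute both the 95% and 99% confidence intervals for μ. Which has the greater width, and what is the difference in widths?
99% CI is wider by 0.97

df = 115
95% CI: t* = 1.981, (55.79, 58.81), width = 2 · t* · s/√n = 3.02
99% CI: t* = 2.619, (55.31, 59.29), width = 2 · t* · s/√n = 3.99

The 99% CI is wider by 3.99 - 3.02 = 0.97.
Higher confidence requires a wider interval.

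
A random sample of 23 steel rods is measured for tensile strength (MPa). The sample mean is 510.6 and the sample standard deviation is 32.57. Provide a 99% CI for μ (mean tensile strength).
(491.46, 529.74)

t-interval (σ unknown):
df = n - 1 = 22
t* = 2.819 for 99% confidence

Margin of error = t* · s/√n = 2.819 · 32.57/√23 = 19.14

CI: (491.46, 529.74)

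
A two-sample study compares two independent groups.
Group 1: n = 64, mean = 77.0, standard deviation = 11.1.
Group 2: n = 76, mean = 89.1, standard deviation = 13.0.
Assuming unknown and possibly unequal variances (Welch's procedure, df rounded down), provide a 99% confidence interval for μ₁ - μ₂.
(-17.42, -6.78)

Difference: x̄₁ - x̄₂ = -12.10
SE = √(s₁²/n₁ + s₂²/n₂) = √(11.1²/64 + 13.0²/76) = 2.0369
df = 137.97 → 137 (Welch–Satterthwaite, rounded down)
t* = 2.612

CI: -12.10 ± 2.612 · 2.0369 = -12.10 ± 5.32 = (-17.42, -6.78)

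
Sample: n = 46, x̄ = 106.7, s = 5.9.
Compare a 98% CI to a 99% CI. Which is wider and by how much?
99% CI is wider by 0.48

df = 45
98% CI: t* = 2.412, (104.60, 108.80), width = 2 · t* · s/√n = 4.20
99% CI: t* = 2.690, (104.36, 109.04), width = 2 · t* · s/√n = 4.68

The 99% CI is wider by 4.68 - 4.20 = 0.48.
Higher confidence requires a wider interval.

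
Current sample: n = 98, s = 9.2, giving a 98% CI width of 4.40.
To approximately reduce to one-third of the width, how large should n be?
n ≈ 882

CI width ∝ 1/√n
To reduce width by factor 3, need √n to grow by 3 → need 3² = 9 times as many samples.

Current: n = 98, width = 4.40
New: n = 882, width ≈ 1.44

Width reduced by factor of 4.40/1.44 = 3.06.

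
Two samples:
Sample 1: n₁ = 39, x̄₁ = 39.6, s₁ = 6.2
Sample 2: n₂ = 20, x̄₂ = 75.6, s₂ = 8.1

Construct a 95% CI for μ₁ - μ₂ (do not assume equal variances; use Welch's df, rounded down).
(-40.22, -31.78)

Difference: x̄₁ - x̄₂ = -36.00
SE = √(s₁²/n₁ + s₂²/n₂) = √(6.2²/39 + 8.1²/20) = 2.0655
df = 30.74 → 30 (Welch–Satterthwaite, rounded down)
t* = 2.042

CI: -36.00 ± 2.042 · 2.0655 = -36.00 ± 4.22 = (-40.22, -31.78)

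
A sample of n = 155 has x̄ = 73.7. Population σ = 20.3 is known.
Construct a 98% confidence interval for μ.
(69.91, 77.49)

z-interval (σ known):
z* = 2.326 for 98% confidence

Margin of error = z* · σ/√n = 2.326 · 20.3/√155 = 3.79

CI: (73.7 - 3.79, 73.7 + 3.79) = (69.91, 77.49)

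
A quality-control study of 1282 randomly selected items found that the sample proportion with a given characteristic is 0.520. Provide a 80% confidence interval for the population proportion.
(0.502, 0.538)

Proportion CI:
SE = √(p̂(1-p̂)/n) = √(0.520 · 0.480 / 1282) = 0.01395

z* = 1.282
Margin = z* · SE = 1.282 · 0.01395 = 0.0179

CI: 0.520 ± 0.0179 = (0.502, 0.538)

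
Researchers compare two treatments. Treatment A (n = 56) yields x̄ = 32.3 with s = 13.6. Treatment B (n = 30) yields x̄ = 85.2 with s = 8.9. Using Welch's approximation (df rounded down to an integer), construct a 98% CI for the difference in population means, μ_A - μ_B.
(-58.69, -47.11)

Difference: x̄₁ - x̄₂ = -52.90
SE = √(s₁²/n₁ + s₂²/n₂) = √(13.6²/56 + 8.9²/30) = 2.4379
df = 80.51 → 80 (Welch–Satterthwaite, rounded down)
t* = 2.374

CI: -52.90 ± 2.374 · 2.4379 = -52.90 ± 5.79 = (-58.69, -47.11)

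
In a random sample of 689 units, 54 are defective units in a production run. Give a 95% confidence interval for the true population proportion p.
(0.058, 0.098)

Proportion CI:
p̂ = 54/689 = 0.07837
SE = √(p̂(1-p̂)/n) = √(0.07837 · 0.92163 / 689) = 0.01024

z* = 1.960
Margin = z* · SE = 1.960 · 0.01024 = 0.0201

CI: 0.07837 ± 0.0201 = (0.058, 0.098)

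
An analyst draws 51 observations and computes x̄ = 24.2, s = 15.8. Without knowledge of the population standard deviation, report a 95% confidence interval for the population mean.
(19.76, 28.64)

t-interval (σ unknown):
df = n - 1 = 50
t* = 2.009 for 95% confidence

Margin of error = t* · s/√n = 2.009 · 15.8/√51 = 4.44

CI: (19.76, 28.64)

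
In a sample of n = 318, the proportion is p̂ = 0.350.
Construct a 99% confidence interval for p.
(0.281, 0.419)

Proportion CI:
SE = √(p̂(1-p̂)/n) = √(0.350 · 0.650 / 318) = 0.02675

z* = 2.576
Margin = z* · SE = 2.576 · 0.02675 = 0.0689

CI: 0.350 ± 0.0689 = (0.281, 0.419)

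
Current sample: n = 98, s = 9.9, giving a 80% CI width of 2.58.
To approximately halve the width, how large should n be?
n ≈ 392

CI width ∝ 1/√n
To reduce width by factor 2, need √n to grow by 2 → need 2² = 4 times as many samples.

Current: n = 98, width = 2.58
New: n = 392, width ≈ 1.28

Width reduced by factor of 2.58/1.28 = 2.02.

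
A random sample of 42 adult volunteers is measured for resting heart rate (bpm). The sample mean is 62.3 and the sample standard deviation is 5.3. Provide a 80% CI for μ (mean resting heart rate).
(61.23, 63.37)

t-interval (σ unknown):
df = n - 1 = 41
t* = 1.303 for 80% confidence

Margin of error = t* · s/√n = 1.303 · 5.3/√42 = 1.07

CI: (61.23, 63.37)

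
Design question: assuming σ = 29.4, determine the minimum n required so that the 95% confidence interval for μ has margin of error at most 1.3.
n ≥ 1965

For margin E ≤ 1.3:
n ≥ (z* · σ / E)²
n ≥ (1.960 · 29.4 / 1.3)²
n ≥ 1964.81

Minimum n = 1965 (rounding up)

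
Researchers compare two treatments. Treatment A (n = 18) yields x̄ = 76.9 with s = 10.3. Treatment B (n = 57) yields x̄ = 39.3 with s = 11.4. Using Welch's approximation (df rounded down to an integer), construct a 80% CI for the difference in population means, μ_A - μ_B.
(33.86, 41.34)

Difference: x̄₁ - x̄₂ = 37.60
SE = √(s₁²/n₁ + s₂²/n₂) = √(10.3²/18 + 11.4²/57) = 2.8590
df = 31.28 → 31 (Welch–Satterthwaite, rounded down)
t* = 1.309

CI: 37.60 ± 1.309 · 2.8590 = 37.60 ± 3.74 = (33.86, 41.34)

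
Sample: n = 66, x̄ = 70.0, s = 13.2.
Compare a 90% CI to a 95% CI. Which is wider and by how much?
95% CI is wider by 1.07

df = 65
90% CI: t* = 1.669, (67.29, 72.71), width = 2 · t* · s/√n = 5.42
95% CI: t* = 1.997, (66.76, 73.24), width = 2 · t* · s/√n = 6.49

The 95% CI is wider by 6.49 - 5.42 = 1.07.
Higher confidence requires a wider interval.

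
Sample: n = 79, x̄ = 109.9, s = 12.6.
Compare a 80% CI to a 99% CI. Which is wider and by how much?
99% CI is wider by 3.82

df = 78
80% CI: t* = 1.292, (108.07, 111.73), width = 2 · t* · s/√n = 3.66
99% CI: t* = 2.640, (106.16, 113.64), width = 2 · t* · s/√n = 7.48

The 99% CI is wider by 7.48 - 3.66 = 3.82.
Higher confidence requires a wider interval.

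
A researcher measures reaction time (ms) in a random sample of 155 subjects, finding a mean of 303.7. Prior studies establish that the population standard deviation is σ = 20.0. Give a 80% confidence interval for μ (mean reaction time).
(301.64, 305.76)

z-interval (σ known):
z* = 1.282 for 80% confidence

Margin of error = z* · σ/√n = 1.282 · 20.0/√155 = 2.06

CI: (303.7 - 2.06, 303.7 + 2.06) = (301.64, 305.76)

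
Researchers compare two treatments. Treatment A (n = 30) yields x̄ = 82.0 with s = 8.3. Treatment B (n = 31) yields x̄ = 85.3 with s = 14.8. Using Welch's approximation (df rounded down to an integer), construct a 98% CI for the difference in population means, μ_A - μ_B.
(-10.67, 4.07)

Difference: x̄₁ - x̄₂ = -3.30
SE = √(s₁²/n₁ + s₂²/n₂) = √(8.3²/30 + 14.8²/31) = 3.0598
df = 47.48 → 47 (Welch–Satterthwaite, rounded down)
t* = 2.408

CI: -3.30 ± 2.408 · 3.0598 = -3.30 ± 7.37 = (-10.67, 4.07)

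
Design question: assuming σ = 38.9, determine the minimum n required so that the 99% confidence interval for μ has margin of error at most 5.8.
n ≥ 299

For margin E ≤ 5.8:
n ≥ (z* · σ / E)²
n ≥ (2.576 · 38.9 / 5.8)²
n ≥ 298.49

Minimum n = 299 (rounding up)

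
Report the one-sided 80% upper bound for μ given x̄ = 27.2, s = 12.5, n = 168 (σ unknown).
μ ≤ 28.01

Upper bound (one-sided):
t* = 0.844 (one-sided for 80%)
Upper bound = x̄ + t* · s/√n = 27.2 + 0.844 · 12.5/√168 = 28.01

We are 80% confident that μ ≤ 28.01.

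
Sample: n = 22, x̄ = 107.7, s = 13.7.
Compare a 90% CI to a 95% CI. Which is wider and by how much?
95% CI is wider by 2.10

df = 21
90% CI: t* = 1.721, (102.67, 112.73), width = 2 · t* · s/√n = 10.05
95% CI: t* = 2.080, (101.62, 113.78), width = 2 · t* · s/√n = 12.15

The 95% CI is wider by 12.15 - 10.05 = 2.10.
Higher confidence requires a wider interval.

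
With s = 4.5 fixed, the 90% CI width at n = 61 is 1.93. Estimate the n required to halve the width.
n ≈ 244

CI width ∝ 1/√n
To reduce width by factor 2, need √n to grow by 2 → need 2² = 4 times as many samples.

Current: n = 61, width = 1.93
New: n = 244, width ≈ 0.95

Width reduced by factor of 1.93/0.95 = 2.03.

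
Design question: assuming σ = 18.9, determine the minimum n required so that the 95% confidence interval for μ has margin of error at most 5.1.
n ≥ 53

For margin E ≤ 5.1:
n ≥ (z* · σ / E)²
n ≥ (1.960 · 18.9 / 5.1)²
n ≥ 52.76

Minimum n = 53 (rounding up)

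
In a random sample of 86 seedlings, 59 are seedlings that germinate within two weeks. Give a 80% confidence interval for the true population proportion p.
(0.622, 0.750)

Proportion CI:
p̂ = 59/86 = 0.68605
SE = √(p̂(1-p̂)/n) = √(0.68605 · 0.31395 / 86) = 0.05004

z* = 1.282
Margin = z* · SE = 1.282 · 0.05004 = 0.0642

CI: 0.68605 ± 0.0642 = (0.622, 0.750)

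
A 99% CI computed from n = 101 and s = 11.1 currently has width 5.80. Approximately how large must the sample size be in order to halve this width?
n ≈ 404

CI width ∝ 1/√n
To reduce width by factor 2, need √n to grow by 2 → need 2² = 4 times as many samples.

Current: n = 101, width = 5.80
New: n = 404, width ≈ 2.86

Width reduced by factor of 5.80/2.86 = 2.03.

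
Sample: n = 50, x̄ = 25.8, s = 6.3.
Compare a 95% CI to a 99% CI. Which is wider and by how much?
99% CI is wider by 1.20

df = 49
95% CI: t* = 2.010, (24.01, 27.59), width = 2 · t* · s/√n = 3.58
99% CI: t* = 2.680, (23.41, 28.19), width = 2 · t* · s/√n = 4.78

The 99% CI is wider by 4.78 - 3.58 = 1.20.
Higher confidence requires a wider interval.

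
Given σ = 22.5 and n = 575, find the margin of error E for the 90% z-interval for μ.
Margin of error = 1.54

Margin of error = z* · σ/√n
= 1.645 · 22.5/√575
= 1.645 · 22.5/23.9792
= 1.54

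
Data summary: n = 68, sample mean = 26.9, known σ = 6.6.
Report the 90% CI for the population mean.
(25.58, 28.22)

z-interval (σ known):
z* = 1.645 for 90% confidence

Margin of error = z* · σ/√n = 1.645 · 6.6/√68 = 1.32

CI: (26.9 - 1.32, 26.9 + 1.32) = (25.58, 28.22)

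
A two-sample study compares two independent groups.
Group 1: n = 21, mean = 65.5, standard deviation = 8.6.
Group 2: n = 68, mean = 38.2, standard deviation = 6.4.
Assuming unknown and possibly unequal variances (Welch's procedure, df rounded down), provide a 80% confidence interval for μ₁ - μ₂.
(24.63, 29.97)

Difference: x̄₁ - x̄₂ = 27.30
SE = √(s₁²/n₁ + s₂²/n₂) = √(8.6²/21 + 6.4²/68) = 2.0308
df = 27.19 → 27 (Welch–Satterthwaite, rounded down)
t* = 1.314

CI: 27.30 ± 1.314 · 2.0308 = 27.30 ± 2.67 = (24.63, 29.97)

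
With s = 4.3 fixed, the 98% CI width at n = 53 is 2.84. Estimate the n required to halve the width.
n ≈ 212

CI width ∝ 1/√n
To reduce width by factor 2, need √n to grow by 2 → need 2² = 4 times as many samples.

Current: n = 53, width = 2.84
New: n = 212, width ≈ 1.38

Width reduced by factor of 2.84/1.38 = 2.06.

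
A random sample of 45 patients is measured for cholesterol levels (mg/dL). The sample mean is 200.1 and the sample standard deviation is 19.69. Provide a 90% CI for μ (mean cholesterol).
(195.17, 205.03)

t-interval (σ unknown):
df = n - 1 = 44
t* = 1.680 for 90% confidence

Margin of error = t* · s/√n = 1.680 · 19.69/√45 = 4.93

CI: (195.17, 205.03)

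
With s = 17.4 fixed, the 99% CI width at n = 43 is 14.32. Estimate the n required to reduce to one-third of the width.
n ≈ 387

CI width ∝ 1/√n
To reduce width by factor 3, need √n to grow by 3 → need 3² = 9 times as many samples.

Current: n = 43, width = 14.32
New: n = 387, width ≈ 4.58

Width reduced by factor of 14.32/4.58 = 3.13.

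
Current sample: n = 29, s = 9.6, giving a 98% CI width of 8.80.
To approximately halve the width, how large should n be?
n ≈ 116

CI width ∝ 1/√n
To reduce width by factor 2, need √n to grow by 2 → need 2² = 4 times as many samples.

Current: n = 29, width = 8.80
New: n = 116, width ≈ 4.21

Width reduced by factor of 8.80/4.21 = 2.09.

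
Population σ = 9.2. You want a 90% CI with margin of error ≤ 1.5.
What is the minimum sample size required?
n ≥ 102

For margin E ≤ 1.5:
n ≥ (z* · σ / E)²
n ≥ (1.645 · 9.2 / 1.5)²
n ≥ 101.79

Minimum n = 102 (rounding up)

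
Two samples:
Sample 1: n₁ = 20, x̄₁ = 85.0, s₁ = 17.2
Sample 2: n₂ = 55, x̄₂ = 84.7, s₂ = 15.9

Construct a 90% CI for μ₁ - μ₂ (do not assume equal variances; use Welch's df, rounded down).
(-7.17, 7.77)

Difference: x̄₁ - x̄₂ = 0.30
SE = √(s₁²/n₁ + s₂²/n₂) = √(17.2²/20 + 15.9²/55) = 4.4032
df = 31.57 → 31 (Welch–Satterthwaite, rounded down)
t* = 1.696

CI: 0.30 ± 1.696 · 4.4032 = 0.30 ± 7.47 = (-7.17, 7.77)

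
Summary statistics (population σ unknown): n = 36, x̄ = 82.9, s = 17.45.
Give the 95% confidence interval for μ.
(77.00, 88.80)

t-interval (σ unknown):
df = n - 1 = 35
t* = 2.030 for 95% confidence

Margin of error = t* · s/√n = 2.030 · 17.45/√36 = 5.90

CI: (77.00, 88.80)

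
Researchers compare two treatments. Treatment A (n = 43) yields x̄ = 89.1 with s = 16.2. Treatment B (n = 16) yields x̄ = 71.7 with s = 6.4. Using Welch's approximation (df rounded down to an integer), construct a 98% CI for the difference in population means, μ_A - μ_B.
(10.35, 24.45)

Difference: x̄₁ - x̄₂ = 17.40
SE = √(s₁²/n₁ + s₂²/n₂) = √(16.2²/43 + 6.4²/16) = 2.9433
df = 56.69 → 56 (Welch–Satterthwaite, rounded down)
t* = 2.395

CI: 17.40 ± 2.395 · 2.9433 = 17.40 ± 7.05 = (10.35, 24.45)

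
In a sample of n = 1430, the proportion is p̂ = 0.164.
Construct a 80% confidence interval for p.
(0.151, 0.177)

Proportion CI:
SE = √(p̂(1-p̂)/n) = √(0.164 · 0.836 / 1430) = 0.00979

z* = 1.282
Margin = z* · SE = 1.282 · 0.00979 = 0.0126

CI: 0.164 ± 0.0126 = (0.151, 0.177)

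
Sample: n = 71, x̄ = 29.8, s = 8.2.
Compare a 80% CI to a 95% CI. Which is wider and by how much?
95% CI is wider by 1.36

df = 70
80% CI: t* = 1.294, (28.54, 31.06), width = 2 · t* · s/√n = 2.52
95% CI: t* = 1.994, (27.86, 31.74), width = 2 · t* · s/√n = 3.88

The 95% CI is wider by 3.88 - 2.52 = 1.36.
Higher confidence requires a wider interval.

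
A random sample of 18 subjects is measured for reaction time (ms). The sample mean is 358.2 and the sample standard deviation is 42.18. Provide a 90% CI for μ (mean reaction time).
(340.90, 375.50)

t-interval (σ unknown):
df = n - 1 = 17
t* = 1.740 for 90% confidence

Margin of error = t* · s/√n = 1.740 · 42.18/√18 = 17.30

CI: (340.90, 375.50)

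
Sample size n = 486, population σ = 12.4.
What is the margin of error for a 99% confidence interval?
Margin of error = 1.45

Margin of error = z* · σ/√n
= 2.576 · 12.4/√486
= 2.576 · 12.4/22.0454
= 1.45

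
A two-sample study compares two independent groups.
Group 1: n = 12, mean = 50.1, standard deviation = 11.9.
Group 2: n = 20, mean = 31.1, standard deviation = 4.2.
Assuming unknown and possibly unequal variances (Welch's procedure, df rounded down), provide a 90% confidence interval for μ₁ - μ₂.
(12.65, 25.35)

Difference: x̄₁ - x̄₂ = 19.00
SE = √(s₁²/n₁ + s₂²/n₂) = √(11.9²/12 + 4.2²/20) = 3.5613
df = 12.66 → 12 (Welch–Satterthwaite, rounded down)
t* = 1.782

CI: 19.00 ± 1.782 · 3.5613 = 19.00 ± 6.35 = (12.65, 25.35)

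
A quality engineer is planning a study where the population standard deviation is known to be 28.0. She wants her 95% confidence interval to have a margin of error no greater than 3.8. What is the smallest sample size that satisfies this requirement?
n ≥ 209

For margin E ≤ 3.8:
n ≥ (z* · σ / E)²
n ≥ (1.960 · 28.0 / 3.8)²
n ≥ 208.57

Minimum n = 209 (rounding up)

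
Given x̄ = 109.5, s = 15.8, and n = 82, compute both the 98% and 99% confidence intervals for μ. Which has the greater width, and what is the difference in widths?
99% CI is wider by 0.93

df = 81
98% CI: t* = 2.373, (105.36, 113.64), width = 2 · t* · s/√n = 8.28
99% CI: t* = 2.638, (104.90, 114.10), width = 2 · t* · s/√n = 9.21

The 99% CI is wider by 9.21 - 8.28 = 0.93.
Higher confidence requires a wider interval.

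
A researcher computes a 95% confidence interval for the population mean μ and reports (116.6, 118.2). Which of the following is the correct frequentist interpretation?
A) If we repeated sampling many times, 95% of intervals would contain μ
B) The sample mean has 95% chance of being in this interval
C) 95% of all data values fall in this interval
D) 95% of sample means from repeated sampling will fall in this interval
A

A) Correct — this is the frequentist long-run coverage interpretation.
B) Wrong — x̄ is observed and sits in the interval by construction.
C) Wrong — a CI is about the parameter μ, not individual data values.
D) Wrong — coverage applies to intervals containing μ, not to future x̄ values.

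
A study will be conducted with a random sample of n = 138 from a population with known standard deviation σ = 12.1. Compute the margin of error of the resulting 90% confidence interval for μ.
Margin of error = 1.69

Margin of error = z* · σ/√n
= 1.645 · 12.1/√138
= 1.645 · 12.1/11.7473
= 1.69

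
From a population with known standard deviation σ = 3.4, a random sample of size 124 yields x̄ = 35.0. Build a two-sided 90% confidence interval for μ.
(34.50, 35.50)

z-interval (σ known):
z* = 1.645 for 90% confidence

Margin of error = z* · σ/√n = 1.645 · 3.4/√124 = 0.50

CI: (35.0 - 0.50, 35.0 + 0.50) = (34.50, 35.50)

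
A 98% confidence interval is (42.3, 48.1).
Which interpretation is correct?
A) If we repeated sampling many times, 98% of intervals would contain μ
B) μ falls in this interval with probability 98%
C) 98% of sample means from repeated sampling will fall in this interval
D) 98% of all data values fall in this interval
A

A) Correct — this is the frequentist long-run coverage interpretation.
B) Wrong — μ is fixed; the randomness lives in the interval, not in μ.
C) Wrong — coverage applies to intervals containing μ, not to future x̄ values.
D) Wrong — a CI is about the parameter μ, not individual data values.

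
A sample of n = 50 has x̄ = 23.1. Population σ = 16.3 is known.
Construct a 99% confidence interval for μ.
(17.16, 29.04)

z-interval (σ known):
z* = 2.576 for 99% confidence

Margin of error = z* · σ/√n = 2.576 · 16.3/√50 = 5.94

CI: (23.1 - 5.94, 23.1 + 5.94) = (17.16, 29.04)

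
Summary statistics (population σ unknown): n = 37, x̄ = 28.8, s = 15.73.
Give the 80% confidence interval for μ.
(25.42, 32.18)

t-interval (σ unknown):
df = n - 1 = 36
t* = 1.306 for 80% confidence

Margin of error = t* · s/√n = 1.306 · 15.73/√37 = 3.38

CI: (25.42, 32.18)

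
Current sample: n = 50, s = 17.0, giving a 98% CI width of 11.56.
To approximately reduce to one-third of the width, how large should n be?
n ≈ 450

CI width ∝ 1/√n
To reduce width by factor 3, need √n to grow by 3 → need 3² = 9 times as many samples.

Current: n = 50, width = 11.56
New: n = 450, width ≈ 3.74

Width reduced by factor of 11.56/3.74 = 3.09.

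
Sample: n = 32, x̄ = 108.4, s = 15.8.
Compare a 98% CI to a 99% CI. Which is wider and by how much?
99% CI is wider by 1.63

df = 31
98% CI: t* = 2.453, (101.55, 115.25), width = 2 · t* · s/√n = 13.70
99% CI: t* = 2.744, (100.74, 116.06), width = 2 · t* · s/√n = 15.33

The 99% CI is wider by 15.33 - 13.70 = 1.63.
Higher confidence requires a wider interval.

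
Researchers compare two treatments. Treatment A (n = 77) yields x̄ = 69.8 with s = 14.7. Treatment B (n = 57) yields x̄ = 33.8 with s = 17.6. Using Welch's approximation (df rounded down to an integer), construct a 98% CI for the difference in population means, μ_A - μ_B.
(29.22, 42.78)

Difference: x̄₁ - x̄₂ = 36.00
SE = √(s₁²/n₁ + s₂²/n₂) = √(14.7²/77 + 17.6²/57) = 2.8707
df = 107.62 → 107 (Welch–Satterthwaite, rounded down)
t* = 2.362

CI: 36.00 ± 2.362 · 2.8707 = 36.00 ± 6.78 = (29.22, 42.78)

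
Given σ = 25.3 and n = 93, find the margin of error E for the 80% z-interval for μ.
Margin of error = 3.36

Margin of error = z* · σ/√n
= 1.282 · 25.3/√93
= 1.282 · 25.3/9.6437
= 3.36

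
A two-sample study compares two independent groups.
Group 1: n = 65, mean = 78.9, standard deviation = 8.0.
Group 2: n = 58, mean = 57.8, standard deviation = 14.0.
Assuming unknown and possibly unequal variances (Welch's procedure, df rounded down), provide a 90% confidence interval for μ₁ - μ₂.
(17.63, 24.57)

Difference: x̄₁ - x̄₂ = 21.10
SE = √(s₁²/n₁ + s₂²/n₂) = √(8.0²/65 + 14.0²/58) = 2.0890
df = 88.37 → 88 (Welch–Satterthwaite, rounded down)
t* = 1.662

CI: 21.10 ± 1.662 · 2.0890 = 21.10 ± 3.47 = (17.63, 24.57)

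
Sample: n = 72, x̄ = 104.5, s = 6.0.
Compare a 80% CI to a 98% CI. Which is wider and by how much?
98% CI is wider by 1.54

df = 71
80% CI: t* = 1.294, (103.59, 105.41), width = 2 · t* · s/√n = 1.83
98% CI: t* = 2.380, (102.82, 106.18), width = 2 · t* · s/√n = 3.37

The 98% CI is wider by 3.37 - 1.83 = 1.54.
Higher confidence requires a wider interval.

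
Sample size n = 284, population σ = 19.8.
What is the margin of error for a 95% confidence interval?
Margin of error = 2.30

Margin of error = z* · σ/√n
= 1.960 · 19.8/√284
= 1.960 · 19.8/16.8523
= 2.30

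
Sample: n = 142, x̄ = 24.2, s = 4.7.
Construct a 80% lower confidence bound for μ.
μ ≥ 23.87

Lower bound (one-sided):
t* = 0.844 (one-sided for 80%)
Lower bound = x̄ - t* · s/√n = 24.2 - 0.844 · 4.7/√142 = 23.87

We are 80% confident that μ ≥ 23.87.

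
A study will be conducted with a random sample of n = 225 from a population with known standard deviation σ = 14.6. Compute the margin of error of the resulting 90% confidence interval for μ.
Margin of error = 1.60

Margin of error = z* · σ/√n
= 1.645 · 14.6/√225
= 1.645 · 14.6/15.0000
= 1.60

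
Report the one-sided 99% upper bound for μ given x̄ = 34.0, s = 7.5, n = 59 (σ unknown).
μ ≤ 36.34

Upper bound (one-sided):
t* = 2.392 (one-sided for 99%)
Upper bound = x̄ + t* · s/√n = 34.0 + 2.392 · 7.5/√59 = 36.34

We are 99% confident that μ ≤ 36.34.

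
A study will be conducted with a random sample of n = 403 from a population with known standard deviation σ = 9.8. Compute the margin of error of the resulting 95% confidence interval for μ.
Margin of error = 0.96

Margin of error = z* · σ/√n
= 1.960 · 9.8/√403
= 1.960 · 9.8/20.0749
= 0.96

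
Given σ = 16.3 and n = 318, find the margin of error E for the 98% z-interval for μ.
Margin of error = 2.13

Margin of error = z* · σ/√n
= 2.326 · 16.3/√318
= 2.326 · 16.3/17.8326
= 2.13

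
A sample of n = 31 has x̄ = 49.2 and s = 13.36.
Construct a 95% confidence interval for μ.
(44.30, 54.10)

t-interval (σ unknown):
df = n - 1 = 30
t* = 2.042 for 95% confidence

Margin of error = t* · s/√n = 2.042 · 13.36/√31 = 4.90

CI: (44.30, 54.10)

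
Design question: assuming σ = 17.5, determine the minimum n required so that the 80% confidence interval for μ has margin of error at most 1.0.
n ≥ 504

For margin E ≤ 1.0:
n ≥ (z* · σ / E)²
n ≥ (1.282 · 17.5 / 1.0)²
n ≥ 503.33

Minimum n = 504 (rounding up)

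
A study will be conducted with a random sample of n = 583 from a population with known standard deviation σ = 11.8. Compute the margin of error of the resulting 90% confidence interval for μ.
Margin of error = 0.80

Margin of error = z* · σ/√n
= 1.645 · 11.8/√583
= 1.645 · 11.8/24.1454
= 0.80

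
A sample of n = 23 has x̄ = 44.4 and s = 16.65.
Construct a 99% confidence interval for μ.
(34.61, 54.19)

t-interval (σ unknown):
df = n - 1 = 22
t* = 2.819 for 99% confidence

Margin of error = t* · s/√n = 2.819 · 16.65/√23 = 9.79

CI: (34.61, 54.19)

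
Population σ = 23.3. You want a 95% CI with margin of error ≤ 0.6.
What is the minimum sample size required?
n ≥ 5794

For margin E ≤ 0.6:
n ≥ (z* · σ / E)²
n ≥ (1.960 · 23.3 / 0.6)²
n ≥ 5793.24

Minimum n = 5794 (rounding up)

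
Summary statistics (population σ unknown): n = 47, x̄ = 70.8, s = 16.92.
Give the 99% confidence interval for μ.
(64.17, 77.43)

t-interval (σ unknown):
df = n - 1 = 46
t* = 2.687 for 99% confidence

Margin of error = t* · s/√n = 2.687 · 16.92/√47 = 6.63

CI: (64.17, 77.43)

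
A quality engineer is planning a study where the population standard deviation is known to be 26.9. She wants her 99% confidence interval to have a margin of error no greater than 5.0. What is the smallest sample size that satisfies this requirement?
n ≥ 193

For margin E ≤ 5.0:
n ≥ (z* · σ / E)²
n ≥ (2.576 · 26.9 / 5.0)²
n ≥ 192.07

Minimum n = 193 (rounding up)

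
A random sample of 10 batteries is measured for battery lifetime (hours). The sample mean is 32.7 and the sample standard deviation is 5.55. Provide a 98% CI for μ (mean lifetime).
(27.75, 37.65)

t-interval (σ unknown):
df = n - 1 = 9
t* = 2.821 for 98% confidence

Margin of error = t* · s/√n = 2.821 · 5.55/√10 = 4.95

CI: (27.75, 37.65)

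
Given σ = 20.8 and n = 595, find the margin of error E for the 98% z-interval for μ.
Margin of error = 1.98

Margin of error = z* · σ/√n
= 2.326 · 20.8/√595
= 2.326 · 20.8/24.3926
= 1.98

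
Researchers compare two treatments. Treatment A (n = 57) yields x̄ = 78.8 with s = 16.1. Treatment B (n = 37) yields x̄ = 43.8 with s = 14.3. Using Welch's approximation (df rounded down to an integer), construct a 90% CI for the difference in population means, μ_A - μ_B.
(29.72, 40.28)

Difference: x̄₁ - x̄₂ = 35.00
SE = √(s₁²/n₁ + s₂²/n₂) = √(16.1²/57 + 14.3²/37) = 3.1740
df = 83.34 → 83 (Welch–Satterthwaite, rounded down)
t* = 1.663

CI: 35.00 ± 1.663 · 3.1740 = 35.00 ± 5.28 = (29.72, 40.28)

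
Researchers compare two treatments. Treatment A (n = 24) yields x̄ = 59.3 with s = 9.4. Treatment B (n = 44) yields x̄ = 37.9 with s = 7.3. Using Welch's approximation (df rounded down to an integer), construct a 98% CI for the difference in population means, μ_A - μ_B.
(16.03, 26.77)

Difference: x̄₁ - x̄₂ = 21.40
SE = √(s₁²/n₁ + s₂²/n₂) = √(9.4²/24 + 7.3²/44) = 2.2120
df = 38.40 → 38 (Welch–Satterthwaite, rounded down)
t* = 2.429

CI: 21.40 ± 2.429 · 2.2120 = 21.40 ± 5.37 = (16.03, 26.77)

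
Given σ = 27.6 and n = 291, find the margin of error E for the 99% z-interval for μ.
Margin of error = 4.17

Margin of error = z* · σ/√n
= 2.576 · 27.6/√291
= 2.576 · 27.6/17.0587
= 4.17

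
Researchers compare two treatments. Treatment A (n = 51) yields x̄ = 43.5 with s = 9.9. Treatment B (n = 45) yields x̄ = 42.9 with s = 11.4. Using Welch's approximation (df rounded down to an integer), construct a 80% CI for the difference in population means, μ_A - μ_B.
(-2.23, 3.43)

Difference: x̄₁ - x̄₂ = 0.60
SE = √(s₁²/n₁ + s₂²/n₂) = √(9.9²/51 + 11.4²/45) = 2.1931
df = 87.82 → 87 (Welch–Satterthwaite, rounded down)
t* = 1.291

CI: 0.60 ± 1.291 · 2.1931 = 0.60 ± 2.83 = (-2.23, 3.43)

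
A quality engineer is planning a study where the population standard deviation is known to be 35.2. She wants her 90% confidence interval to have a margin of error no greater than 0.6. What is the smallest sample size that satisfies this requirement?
n ≥ 9314

For margin E ≤ 0.6:
n ≥ (z* · σ / E)²
n ≥ (1.645 · 35.2 / 0.6)²
n ≥ 9313.54

Minimum n = 9314 (rounding up)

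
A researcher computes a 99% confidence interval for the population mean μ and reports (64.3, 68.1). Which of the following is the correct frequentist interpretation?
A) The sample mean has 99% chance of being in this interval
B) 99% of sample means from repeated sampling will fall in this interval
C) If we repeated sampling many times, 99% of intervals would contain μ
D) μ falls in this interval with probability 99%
C

A) Wrong — x̄ is observed and sits in the interval by construction.
B) Wrong — coverage applies to intervals containing μ, not to future x̄ values.
C) Correct — this is the frequentist long-run coverage interpretation.
D) Wrong — μ is fixed; the randomness lives in the interval, not in μ.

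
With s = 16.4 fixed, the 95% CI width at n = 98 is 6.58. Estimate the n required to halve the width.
n ≈ 392

CI width ∝ 1/√n
To reduce width by factor 2, need √n to grow by 2 → need 2² = 4 times as many samples.

Current: n = 98, width = 6.58
New: n = 392, width ≈ 3.26

Width reduced by factor of 6.58/3.26 = 2.02.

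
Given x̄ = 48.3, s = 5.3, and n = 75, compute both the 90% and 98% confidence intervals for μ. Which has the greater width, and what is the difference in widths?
98% CI is wider by 0.87

df = 74
90% CI: t* = 1.666, (47.28, 49.32), width = 2 · t* · s/√n = 2.04
98% CI: t* = 2.378, (46.84, 49.76), width = 2 · t* · s/√n = 2.91

The 98% CI is wider by 2.91 - 2.04 = 0.87.
Higher confidence requires a wider interval.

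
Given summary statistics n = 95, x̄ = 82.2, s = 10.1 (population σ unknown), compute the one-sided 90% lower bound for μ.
μ ≥ 80.86

Lower bound (one-sided):
t* = 1.291 (one-sided for 90%)
Lower bound = x̄ - t* · s/√n = 82.2 - 1.291 · 10.1/√95 = 80.86

We are 90% confident that μ ≥ 80.86.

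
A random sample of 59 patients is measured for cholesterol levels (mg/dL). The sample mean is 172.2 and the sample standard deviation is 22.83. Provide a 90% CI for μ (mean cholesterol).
(167.23, 177.17)

t-interval (σ unknown):
df = n - 1 = 58
t* = 1.672 for 90% confidence

Margin of error = t* · s/√n = 1.672 · 22.83/√59 = 4.97

CI: (167.23, 177.17)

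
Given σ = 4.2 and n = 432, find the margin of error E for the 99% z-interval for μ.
Margin of error = 0.52

Margin of error = z* · σ/√n
= 2.576 · 4.2/√432
= 2.576 · 4.2/20.7846
= 0.52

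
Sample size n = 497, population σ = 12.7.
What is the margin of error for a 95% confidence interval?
Margin of error = 1.12

Margin of error = z* · σ/√n
= 1.960 · 12.7/√497
= 1.960 · 12.7/22.2935
= 1.12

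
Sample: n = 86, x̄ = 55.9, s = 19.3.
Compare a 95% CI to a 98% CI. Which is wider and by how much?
98% CI is wider by 1.60

df = 85
95% CI: t* = 1.988, (51.76, 60.04), width = 2 · t* · s/√n = 8.27
98% CI: t* = 2.371, (50.97, 60.83), width = 2 · t* · s/√n = 9.87

The 98% CI is wider by 9.87 - 8.27 = 1.60.
Higher confidence requires a wider interval.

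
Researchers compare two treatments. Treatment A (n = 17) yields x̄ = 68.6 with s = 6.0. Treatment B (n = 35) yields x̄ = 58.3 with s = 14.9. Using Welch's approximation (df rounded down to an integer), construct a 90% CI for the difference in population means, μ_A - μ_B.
(5.42, 15.18)

Difference: x̄₁ - x̄₂ = 10.30
SE = √(s₁²/n₁ + s₂²/n₂) = √(6.0²/17 + 14.9²/35) = 2.9087
df = 48.91 → 48 (Welch–Satterthwaite, rounded down)
t* = 1.677

CI: 10.30 ± 1.677 · 2.9087 = 10.30 ± 4.88 = (5.42, 15.18)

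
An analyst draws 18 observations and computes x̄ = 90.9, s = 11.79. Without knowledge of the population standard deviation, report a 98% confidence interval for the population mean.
(83.77, 98.03)

t-interval (σ unknown):
df = n - 1 = 17
t* = 2.567 for 98% confidence

Margin of error = t* · s/√n = 2.567 · 11.79/√18 = 7.13

CI: (83.77, 98.03)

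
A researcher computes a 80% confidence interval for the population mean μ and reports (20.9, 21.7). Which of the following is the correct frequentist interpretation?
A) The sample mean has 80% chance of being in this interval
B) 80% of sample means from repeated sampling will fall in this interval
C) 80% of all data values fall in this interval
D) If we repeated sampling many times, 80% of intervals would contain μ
D

A) Wrong — x̄ is observed and sits in the interval by construction.
B) Wrong — coverage applies to intervals containing μ, not to future x̄ values.
C) Wrong — a CI is about the parameter μ, not individual data values.
D) Correct — this is the frequentist long-run coverage interpretation.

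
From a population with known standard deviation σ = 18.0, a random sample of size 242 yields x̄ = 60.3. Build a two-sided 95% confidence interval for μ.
(58.03, 62.57)

z-interval (σ known):
z* = 1.960 for 95% confidence

Margin of error = z* · σ/√n = 1.960 · 18.0/√242 = 2.27

CI: (60.3 - 2.27, 60.3 + 2.27) = (58.03, 62.57)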